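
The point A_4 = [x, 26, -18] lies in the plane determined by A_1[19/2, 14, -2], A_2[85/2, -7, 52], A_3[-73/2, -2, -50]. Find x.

5/2

Coplanarity requires A_1A_2 · (A_1A_3 × A_1A_4) = 0.
A_1A_2 = (33, -21, 54), A_1A_3 = (-46, -16, -48); the triple product is linear in x with coefficient 1872 and constant term -4680.
Setting it to zero: x = 5/2.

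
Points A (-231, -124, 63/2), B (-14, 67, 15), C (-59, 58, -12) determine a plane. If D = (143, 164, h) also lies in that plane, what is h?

44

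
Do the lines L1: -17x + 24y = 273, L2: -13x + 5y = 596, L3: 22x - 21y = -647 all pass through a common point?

Intersecting L1 and L2: solving the 2×2 system gives (x, y) = (-57, -29).
Substitute into L3: (22)(-57) + (-21)(-29) = -645.
But L3 requires -647 ≠ -645, so the three lines have no common point.

No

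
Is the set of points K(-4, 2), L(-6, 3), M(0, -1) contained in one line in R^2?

No

KL = (-2, 1), KM = (4, -3).
If collinear, KM would be a scalar multiple of KL. But (-2)·(-3) ≠ (1)·(4) (difference 2), so they are not parallel; the points are not collinear.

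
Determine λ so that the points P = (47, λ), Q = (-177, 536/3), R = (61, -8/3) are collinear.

The three points are collinear iff det[PQ; PR] = 0.
This determinant is linear in λ: (238)λ + (-1904) = 0, so λ = 8.

8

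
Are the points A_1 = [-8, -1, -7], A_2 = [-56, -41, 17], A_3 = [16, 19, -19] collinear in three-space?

A_1A_2 = (-48, -40, 24), A_1A_3 = (24, 20, -12).
A_1A_2 × A_1A_3 = (0, 0, 0).
The cross product vanishes, so the three points are collinear.

Yes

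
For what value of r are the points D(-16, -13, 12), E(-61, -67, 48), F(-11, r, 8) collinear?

Collinearity requires DE × DF = 0; each component is linear in r.
The x-component gives (-36)r + (-252) = 0, so r = -7.
The remaining components then also vanish.

-7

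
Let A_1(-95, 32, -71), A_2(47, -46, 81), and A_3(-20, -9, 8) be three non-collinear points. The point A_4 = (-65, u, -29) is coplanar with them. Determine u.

14

Coplanarity requires A_1A_2 · (A_1A_3 × A_1A_4) = 0.
A_1A_2 = (142, -78, 152), A_1A_3 = (75, -41, 79); the triple product is linear in u with coefficient 182 and constant term -2548.
Setting it to zero: u = 14.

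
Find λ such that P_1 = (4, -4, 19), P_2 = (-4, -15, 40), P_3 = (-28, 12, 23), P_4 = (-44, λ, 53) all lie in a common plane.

Normal to plane P_1P_2P_3: n = (-380, -640, -480); plane equation n·P = -8080.
Requiring n·P_4 = -8080: (-640)λ + (-8720) = -8080.
So λ = -1.

-1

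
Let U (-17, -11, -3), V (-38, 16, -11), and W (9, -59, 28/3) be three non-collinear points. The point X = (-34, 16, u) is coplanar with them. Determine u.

-31/3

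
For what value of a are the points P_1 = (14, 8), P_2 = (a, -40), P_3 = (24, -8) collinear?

The three points are collinear iff det[P_1P_2; P_1P_3] = 0.
This determinant is linear in a: (-16)a + (704) = 0, so a = 44.

44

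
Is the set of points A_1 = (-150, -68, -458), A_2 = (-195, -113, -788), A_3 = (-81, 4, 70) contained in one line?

No

A_1A_2 = (-45, -45, -330), A_1A_3 = (69, 72, 528).
A_1A_2 × A_1A_3 = (0, 990, -135).
The cross product is nonzero, so the points do not lie on one line.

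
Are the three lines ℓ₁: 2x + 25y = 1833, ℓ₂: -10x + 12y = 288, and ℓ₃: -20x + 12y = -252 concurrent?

Yes

Intersecting ℓ₁ and ℓ₂: solving the 2×2 system gives (x, y) = (54, 69).
Substitute into ℓ₃: (-20)(54) + (12)(69) = -252.
This equals -252, so (54, 69) lies on all three lines and they are concurrent.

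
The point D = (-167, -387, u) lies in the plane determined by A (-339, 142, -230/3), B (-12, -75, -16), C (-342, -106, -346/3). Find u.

Coplanarity requires AB · (AC × AD) = 0.
AB = (327, -217, 182/3), AC = (-3, -248, -116/3); the triple product is linear in u with coefficient -81747 and constant term -8828676.
Setting it to zero: u = -108.

-108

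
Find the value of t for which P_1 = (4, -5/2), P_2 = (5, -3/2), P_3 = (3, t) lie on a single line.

Collinearity: (P_3 − P_1) must be parallel to (P_2 − P_1) = (1, 1).
Cross-multiplying the components: (t − (-5/2))·(1) = (-1)·(1).
Solving gives t = -7/2.

-7/2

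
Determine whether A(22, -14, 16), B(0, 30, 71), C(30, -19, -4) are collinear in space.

No

AB = (-22, 44, 55), AC = (8, -5, -20).
Comparing components 2 and 3: (44)(-20) − (55)(-5) = -605 ≠ 0, so AB and AC are not parallel and the points are not collinear.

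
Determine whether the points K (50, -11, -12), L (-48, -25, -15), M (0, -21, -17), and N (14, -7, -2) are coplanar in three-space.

A normal to the plane through K, L, M is n = KL × KM = (40, -340, 280).
The plane has equation n·P = 2380. For N: n·N = 2380.
Equal, so N lies in the plane and all four are coplanar.

Yes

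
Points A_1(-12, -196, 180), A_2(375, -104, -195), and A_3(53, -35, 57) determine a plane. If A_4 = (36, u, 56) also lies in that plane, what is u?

10/3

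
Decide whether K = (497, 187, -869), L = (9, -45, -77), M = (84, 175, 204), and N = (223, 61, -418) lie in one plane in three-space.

The four points are coplanar iff the 3×3 determinant with rows KL, KM, KN is zero.
Rows: (-488, -232, 792), (-413, -12, 1073), (-274, -126, 451).
Expanding along the first row: (-488)(129786) − (-232)(107739) + (792)(48750) = 269880.
Nonzero ⇒ not coplanar.

No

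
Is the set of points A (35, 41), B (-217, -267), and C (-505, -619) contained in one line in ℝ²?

Yes

AB = (-252, -308), AC = (-540, -660).
det[AB; AC] = (-252)(-660) − (-308)(-540) = 0.
The determinant is zero, so the points are collinear.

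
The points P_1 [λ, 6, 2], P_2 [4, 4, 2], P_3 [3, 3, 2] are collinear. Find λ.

6

Direction P_2P_3 = (-1, -1, 0). From the y-coordinate of P_1, the parameter along the line is τ = (6 − 4)/(-1) = -2.
Then λ = 4 + (-2)·(-1) = 6.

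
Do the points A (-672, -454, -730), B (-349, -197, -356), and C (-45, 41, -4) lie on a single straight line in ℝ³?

AB = (323, 257, 374), AC = (627, 495, 726).
Comparing components 2 and 3: (257)(726) − (374)(495) = 1452 ≠ 0, so AB and AC are not parallel and the points are not collinear.

No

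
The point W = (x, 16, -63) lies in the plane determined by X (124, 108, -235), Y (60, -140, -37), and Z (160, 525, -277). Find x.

76

Coplanarity requires XY · (XZ × XW) = 0.
XY = (-64, -248, 198), XZ = (36, 417, -42); the triple product is linear in x with coefficient -72150 and constant term 5483400.
Setting it to zero: x = 76.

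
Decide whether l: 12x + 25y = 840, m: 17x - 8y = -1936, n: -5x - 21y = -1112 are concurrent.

Yes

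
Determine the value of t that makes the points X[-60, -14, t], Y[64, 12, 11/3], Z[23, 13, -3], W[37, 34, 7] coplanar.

Coplanarity ⇔ det[XY; XZ; XW] = 0.
Expanding, this is linear in t: (875)t + (23625) = 0.
So t = -27.

-27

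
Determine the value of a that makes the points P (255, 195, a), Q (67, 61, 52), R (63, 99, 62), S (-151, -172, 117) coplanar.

-18

Coplanarity ⇔ det[PQ; PR; PS] = 0.
Expanding, this is linear in a: (-9216)a + (-165888) = 0.
So a = -18.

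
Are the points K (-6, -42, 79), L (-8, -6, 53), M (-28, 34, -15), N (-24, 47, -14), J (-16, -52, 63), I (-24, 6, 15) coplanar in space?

The plane through K, L, M has normal n = KL × KM = (-1408, 384, 640) and equation n·P = 42880.
Checking the remaining points: n·N = 42880, n·J = 42880, n·I = 45696.
Since n·I = 45696 ≠ 42880, I is off the plane and the points are not all coplanar.

No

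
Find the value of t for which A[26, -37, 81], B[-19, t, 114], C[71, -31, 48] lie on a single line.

-43

Collinearity requires AB × AC = 0; each component is linear in t.
The x-component gives (-33)t + (-1419) = 0, so t = -43.
The remaining components then also vanish.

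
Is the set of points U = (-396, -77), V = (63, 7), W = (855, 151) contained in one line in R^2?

UV = (459, 84), UW = (1251, 228).
If collinear, UW would be a scalar multiple of UV. But (459)·(228) ≠ (84)·(1251) (difference -432), so they are not parallel; the points are not collinear.

No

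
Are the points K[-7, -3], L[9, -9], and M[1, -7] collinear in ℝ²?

No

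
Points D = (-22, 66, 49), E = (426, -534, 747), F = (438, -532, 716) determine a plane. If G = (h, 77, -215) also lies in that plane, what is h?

A normal to the plane is n = DE × DF = (17204, 22264, 8096).
G lies in the plane iff n · DG = 0.
This gives (17204)h + (-1513952) = 0, so h = 88.

88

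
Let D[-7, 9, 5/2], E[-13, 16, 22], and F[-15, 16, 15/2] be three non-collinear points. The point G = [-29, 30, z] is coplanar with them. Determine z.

32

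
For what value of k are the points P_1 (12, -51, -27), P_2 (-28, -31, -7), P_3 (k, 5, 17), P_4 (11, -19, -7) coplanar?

-37

Coplanarity ⇔ det[P_1P_2; P_1P_3; P_1P_4] = 0.
Expanding, this is linear in k: (240)k + (8880) = 0.
So k = -37.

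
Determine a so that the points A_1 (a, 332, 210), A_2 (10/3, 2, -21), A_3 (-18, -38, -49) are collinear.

Collinearity requires A_1A_2 × A_1A_3 = 0; each component is linear in a.
The y-component gives (-28)a + (15064/3) = 0, so a = 538/3.
The remaining components then also vanish.

538/3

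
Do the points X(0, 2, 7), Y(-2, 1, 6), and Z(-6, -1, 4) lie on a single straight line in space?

Yes

XY = (-2, -1, -1), XZ = (-6, -3, -3).
Each component of XZ is 3 times the corresponding component of XY, so XZ = 3·XY and the points are collinear.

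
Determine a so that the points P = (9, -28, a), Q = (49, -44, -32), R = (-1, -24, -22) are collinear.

Collinearity requires PQ × PR = 0; each component is linear in a.
The x-component gives (20)a + (480) = 0, so a = -24.
The remaining components then also vanish.

-24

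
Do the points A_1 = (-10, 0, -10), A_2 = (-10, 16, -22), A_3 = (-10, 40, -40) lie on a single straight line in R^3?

Yes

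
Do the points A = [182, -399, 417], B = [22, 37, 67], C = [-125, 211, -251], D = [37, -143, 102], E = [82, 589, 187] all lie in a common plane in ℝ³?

The plane through A, B, C has normal n = AB × AC = (-77748, 570, 36252) and equation n·P = 739518.
Checking the remaining points: n·D = 739518, n·E = 739518.
All equal 739518, so all 5 points lie in one plane.

Yes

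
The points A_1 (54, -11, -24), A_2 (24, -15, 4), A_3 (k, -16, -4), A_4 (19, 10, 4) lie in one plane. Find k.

Coplanarity ⇔ det[A_1A_2; A_1A_3; A_1A_4] = 0.
Expanding, this is linear in k: (700)k + (-23100) = 0.
So k = 33.

33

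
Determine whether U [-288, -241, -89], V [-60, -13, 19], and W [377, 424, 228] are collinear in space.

No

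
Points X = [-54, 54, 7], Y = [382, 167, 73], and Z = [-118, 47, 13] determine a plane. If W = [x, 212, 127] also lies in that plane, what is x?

454

The plane through X, Y, Z has equation 1140x − 6840y + 4180z = -401660.
Substituting W: (1140)x + (-919220) = -401660, so x = 454.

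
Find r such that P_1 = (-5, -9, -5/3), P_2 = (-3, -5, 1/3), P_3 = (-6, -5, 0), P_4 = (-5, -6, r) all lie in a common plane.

Normal to plane P_1P_2P_3: n = (-4/3, -16/3, 12); plane equation n·P = 104/3.
Requiring n·P_4 = 104/3: (12)r + (116/3) = 104/3.
So r = -1/3.

-1/3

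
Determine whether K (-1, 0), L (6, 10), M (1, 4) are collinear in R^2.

KL = (7, 10), KM = (2, 4).
det[KL; KM] = (7)(4) − (10)(2) = 8.
The determinant is nonzero, so they are not collinear.

No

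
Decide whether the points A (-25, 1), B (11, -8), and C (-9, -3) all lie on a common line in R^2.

AB = (36, -9), AC = (16, -4).
det[AB; AC] = (36)(-4) − (-9)(16) = 0.
The determinant is zero, so the points are collinear.

Yes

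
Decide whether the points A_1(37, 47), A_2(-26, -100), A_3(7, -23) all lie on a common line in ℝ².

A_1A_2 = (-63, -147), A_1A_3 = (-30, -70).
Twice the signed area of △A_1A_2A_3 is (-63)(-70) − (-147)(-30) = 0.
The triangle is degenerate (zero area), so the points are collinear.

Yes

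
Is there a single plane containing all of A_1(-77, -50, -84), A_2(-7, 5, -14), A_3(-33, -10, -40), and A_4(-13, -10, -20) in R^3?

The four points are coplanar iff the 3×3 determinant with rows A_1A_2, A_1A_3, A_1A_4 is zero.
Rows: (70, 55, 70), (44, 40, 44), (64, 40, 64).
Expanding along the first row: (70)(800) − (55)(0) + (70)(-800) = 0.
Zero determinant ⇒ coplanar.

Yes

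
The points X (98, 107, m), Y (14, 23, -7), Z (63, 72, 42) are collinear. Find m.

77

Direction YZ = (49, 49, 49). From the x-coordinate of X, the parameter along the line is τ = (98 − 14)/49 = 12/7.
Then m = (-7) + 12/7·(49) = 77.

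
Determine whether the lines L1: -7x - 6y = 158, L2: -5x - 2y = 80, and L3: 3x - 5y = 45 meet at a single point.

No

The three lines meet at one point iff the augmented coefficient matrix [aᵢ bᵢ cᵢ] has rank < 3, i.e. its determinant vanishes.
Here the determinant is -62.
Nonzero, so no common point exists.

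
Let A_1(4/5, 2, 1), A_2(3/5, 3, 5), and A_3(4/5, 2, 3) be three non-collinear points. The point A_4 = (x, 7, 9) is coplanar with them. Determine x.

-1/5

The plane through A_1, A_2, A_3 has equation 2x + (2/5)y = 12/5.
Substituting A_4: (2)x + (14/5) = 12/5, so x = -1/5.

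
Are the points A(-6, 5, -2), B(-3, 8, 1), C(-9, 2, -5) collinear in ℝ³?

AB = (3, 3, 3), AC = (-3, -3, -3).
AB × AC = (0, 0, 0).
The cross product vanishes, so the three points are collinear.

Yes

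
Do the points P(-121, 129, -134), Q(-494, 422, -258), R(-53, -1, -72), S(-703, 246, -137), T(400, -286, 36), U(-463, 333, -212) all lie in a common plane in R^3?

No

The plane through P, Q, R has normal n = PQ × PR = (2046, 14694, 28566) and equation n·X = -2179884.
Checking the remaining points: n·S = -1737156, n·T = -2355708, n·U = -2110188.
Since n·S = -1737156 ≠ -2179884, S is off the plane and the points are not all coplanar.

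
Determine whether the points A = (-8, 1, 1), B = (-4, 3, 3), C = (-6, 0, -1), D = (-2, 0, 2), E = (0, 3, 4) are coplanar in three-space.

The plane through A, B, C has normal n = AB × AC = (-2, 12, -8) and equation n·P = 20.
Checking the remaining points: n·D = -12, n·E = 4.
Since n·D = -12 ≠ 20, D is off the plane and the points are not all coplanar.

No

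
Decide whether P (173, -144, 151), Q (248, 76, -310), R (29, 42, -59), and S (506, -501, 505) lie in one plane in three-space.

A normal to the plane through P, Q, R is n = PQ × PR = (39546, 82134, 45630).
The plane has equation n·X = 1904292. For S: n·S = 1904292.
Equal, so S lies in the plane and all four are coplanar.

Yes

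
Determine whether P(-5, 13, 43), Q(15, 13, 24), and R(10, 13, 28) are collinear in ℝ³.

No

PQ = (20, 0, -19), PR = (15, 0, -15).
Comparing components 3 and 1: (-19)(15) − (20)(-15) = 15 ≠ 0, so PQ and PR are not parallel and the points are not collinear.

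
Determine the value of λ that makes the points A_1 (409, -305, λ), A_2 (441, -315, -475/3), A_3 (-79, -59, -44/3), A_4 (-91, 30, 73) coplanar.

The points are coplanar iff A_1A_2 · (A_1A_3 × A_1A_4) = 0.
Expanding, this is linear in λ: (43208)λ + (20134928/3) = 0.
So λ = -466/3.

-466/3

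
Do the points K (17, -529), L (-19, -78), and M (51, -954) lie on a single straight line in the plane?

No

KL = (-36, 451), KM = (34, -425).
Twice the signed area of △KLM is (-36)(-425) − (451)(34) = -34.
The area is nonzero, so the three points are not collinear.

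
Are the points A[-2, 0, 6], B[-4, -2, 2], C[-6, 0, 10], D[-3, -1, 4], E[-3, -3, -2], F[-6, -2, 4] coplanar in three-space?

The plane through A, B, C has normal n = AB × AC = (-8, 24, -8) and equation n·P = -32.
Checking the remaining points: n·D = -32, n·E = -32, n·F = -32.
All equal -32, so all 6 points lie in one plane.

Yes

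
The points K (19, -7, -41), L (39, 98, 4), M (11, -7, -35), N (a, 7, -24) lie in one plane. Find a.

Normal to plane KLM: n = (630, -480, 840); plane equation n·P = -19110.
Requiring n·N = -19110: (630)a + (-23520) = -19110.
So a = 7.

7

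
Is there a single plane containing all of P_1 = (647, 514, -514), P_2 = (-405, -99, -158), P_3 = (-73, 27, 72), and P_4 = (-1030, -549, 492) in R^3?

No

The four points are coplanar iff the 3×3 determinant with rows P_1P_2, P_1P_3, P_1P_4 is zero.
Rows: (-1052, -613, 356), (-720, -487, 586), (-1677, -1063, 1006).
Expanding along the first row: (-1052)(132996) − (-613)(258402) + (356)(-51339) = 211950.
Nonzero ⇒ not coplanar.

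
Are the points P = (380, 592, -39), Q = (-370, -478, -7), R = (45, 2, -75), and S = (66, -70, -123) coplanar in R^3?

The four points are coplanar iff the 3×3 determinant with rows PQ, PR, PS is zero.
Rows: (-750, -1070, 32), (-335, -590, -36), (-314, -662, -84).
Expanding along the first row: (-750)(25728) − (-1070)(16836) + (32)(36510) = -113160.
Nonzero ⇒ not coplanar.

No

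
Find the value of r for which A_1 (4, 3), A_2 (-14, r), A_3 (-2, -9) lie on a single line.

-33

Collinearity: (A_2 − A_1) must be parallel to (A_3 − A_1) = (-6, -12).
Cross-multiplying the components: (r − 3)·(-6) = (-18)·(-12).
Solving gives r = -33.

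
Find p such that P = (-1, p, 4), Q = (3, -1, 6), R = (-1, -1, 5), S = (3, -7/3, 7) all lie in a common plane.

The points are coplanar iff PQ · (PR × PS) = 0.
Expanding, this is linear in p: (-4)p + (4/3) = 0.
So p = 1/3.

1/3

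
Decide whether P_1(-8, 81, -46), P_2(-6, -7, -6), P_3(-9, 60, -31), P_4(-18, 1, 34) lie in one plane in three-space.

With P_1 as base: P_1P_2 = (2, -88, 40), P_1P_3 = (-1, -21, 15), P_1P_4 = (-10, -80, 80).
P_1P_3 × P_1P_4 = (-480, -70, -130).
P_1P_2 · (P_1P_3 × P_1P_4) = 0.
The scalar triple product vanishes, so the four points are coplanar.

Yes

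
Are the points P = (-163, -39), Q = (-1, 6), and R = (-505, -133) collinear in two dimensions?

PQ = (162, 45), PR = (-342, -94).
If collinear, PR would be a scalar multiple of PQ. But (162)·(-94) ≠ (45)·(-342) (difference 162), so they are not parallel; the points are not collinear.

No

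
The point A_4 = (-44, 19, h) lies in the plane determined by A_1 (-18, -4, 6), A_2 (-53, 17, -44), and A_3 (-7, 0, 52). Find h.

-10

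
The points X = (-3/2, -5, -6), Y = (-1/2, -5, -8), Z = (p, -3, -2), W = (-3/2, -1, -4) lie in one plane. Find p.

-3

Coplanarity ⇔ det[XY; XZ; XW] = 0.
Expanding, this is linear in p: (-8)p + (-24) = 0.
So p = -3.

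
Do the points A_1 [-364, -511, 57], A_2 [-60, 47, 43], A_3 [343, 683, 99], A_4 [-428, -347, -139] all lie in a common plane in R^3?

With A_1 as base: A_1A_2 = (304, 558, -14), A_1A_3 = (707, 1194, 42), A_1A_4 = (-64, 164, -196).
A_1A_3 × A_1A_4 = (-240912, 135884, 192364).
A_1A_2 · (A_1A_3 × A_1A_4) = -107072.
Since -107072 ≠ 0, the four points are not coplanar.

No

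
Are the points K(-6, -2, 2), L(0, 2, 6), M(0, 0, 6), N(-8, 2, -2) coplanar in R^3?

No

A normal to the plane through K, L, M is n = KL × KM = (8, 0, -12).
The plane has equation n·P = -72. For N: n·N = -40.
-40 ≠ -72, so N is off the plane.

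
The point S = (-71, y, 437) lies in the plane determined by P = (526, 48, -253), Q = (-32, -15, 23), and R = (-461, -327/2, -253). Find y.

123/2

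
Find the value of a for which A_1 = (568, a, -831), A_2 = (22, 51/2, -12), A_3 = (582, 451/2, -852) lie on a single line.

441/2

Collinearity requires A_1A_2 × A_1A_3 = 0; each component is linear in a.
The x-component gives (840)a + (-185220) = 0, so a = 441/2.
The remaining components then also vanish.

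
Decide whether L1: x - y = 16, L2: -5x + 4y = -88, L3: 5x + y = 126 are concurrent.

Intersecting L1 and L2: solving the 2×2 system gives (x, y) = (24, 8).
Substitute into L3: (5)(24) + (1)(8) = 128.
But L3 requires 126 ≠ 128, so the three lines have no common point.

No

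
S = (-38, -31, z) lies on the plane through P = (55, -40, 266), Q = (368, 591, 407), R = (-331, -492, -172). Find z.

65

A normal to the plane is n = PQ × PR = (-212646, 82668, 102090).
S lies in the plane iff n · PS = 0.
This gives (102090)z + (-6635850) = 0, so z = 65.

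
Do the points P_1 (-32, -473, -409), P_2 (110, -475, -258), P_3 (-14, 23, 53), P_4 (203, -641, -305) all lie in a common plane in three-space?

A normal to the plane through P_1, P_2, P_3 is n = P_1P_2 × P_1P_3 = (-75820, -62886, 70468).
The plane has equation n·P = 3349906. For P_4: n·P_4 = 3425726.
3425726 ≠ 3349906, so P_4 is off the plane.

No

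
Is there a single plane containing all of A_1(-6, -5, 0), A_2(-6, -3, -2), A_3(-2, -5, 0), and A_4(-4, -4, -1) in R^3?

A normal to the plane through A_1, A_2, A_3 is n = A_1A_2 × A_1A_3 = (0, -8, -8).
The plane has equation n·P = 40. For A_4: n·A_4 = 40.
Equal, so A_4 lies in the plane and all four are coplanar.

Yes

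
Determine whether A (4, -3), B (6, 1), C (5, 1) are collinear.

AB = (2, 4), AC = (1, 4).
If collinear, AC would be a scalar multiple of AB. But (2)·(4) ≠ (4)·(1) (difference 4), so they are not parallel; the points are not collinear.

No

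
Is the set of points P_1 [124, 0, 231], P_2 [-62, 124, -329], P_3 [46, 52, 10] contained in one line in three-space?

No

P_1P_2 = (-186, 124, -560), P_1P_3 = (-78, 52, -221).
Comparing components 2 and 3: (124)(-221) − (-560)(52) = 1716 ≠ 0, so P_1P_2 and P_1P_3 are not parallel and the points are not collinear.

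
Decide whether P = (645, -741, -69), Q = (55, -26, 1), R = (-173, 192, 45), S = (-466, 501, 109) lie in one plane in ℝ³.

No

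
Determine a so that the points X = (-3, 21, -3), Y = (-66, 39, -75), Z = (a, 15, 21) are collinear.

18

Direction XY = (-63, 18, -72). From the y-coordinate of Z, the parameter along the line is τ = (15 − 21)/18 = -1/3.
Then a = (-3) + (-1/3)·(-63) = 18.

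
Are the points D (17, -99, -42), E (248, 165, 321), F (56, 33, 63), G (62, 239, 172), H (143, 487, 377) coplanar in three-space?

The plane through D, E, F has normal n = DE × DF = (-20196, -10098, 20196) and equation n·P = -191862.
Checking the remaining points: n·G = -191862, n·H = -191862.
All equal -191862, so all 5 points lie in one plane.

Yes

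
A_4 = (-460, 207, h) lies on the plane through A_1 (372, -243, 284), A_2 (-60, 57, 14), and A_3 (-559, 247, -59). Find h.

-41

A normal to the plane is n = A_1A_2 × A_1A_3 = (29400, 103194, 67620).
A_4 lies in the plane iff n · A_1A_4 = 0.
This gives (67620)h + (2772420) = 0, so h = -41.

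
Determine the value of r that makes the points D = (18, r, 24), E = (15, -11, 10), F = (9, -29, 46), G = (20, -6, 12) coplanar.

-12

Coplanarity ⇔ det[DE; DF; DG] = 0.
Expanding, this is linear in r: (-192)r + (-2304) = 0.
So r = -12.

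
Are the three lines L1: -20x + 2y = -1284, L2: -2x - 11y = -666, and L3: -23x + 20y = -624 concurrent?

Intersecting L1 and L2: solving the 2×2 system gives (x, y) = (69, 48).
Substitute into L3: (-23)(69) + (20)(48) = -627.
But L3 requires -624 ≠ -627, so the three lines have no common point.

No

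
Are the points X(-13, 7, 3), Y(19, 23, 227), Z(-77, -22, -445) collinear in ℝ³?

No

XY = (32, 16, 224), XZ = (-64, -29, -448).
XY × XZ = (-672, 0, 96).
The cross product is nonzero, so the points do not lie on one line.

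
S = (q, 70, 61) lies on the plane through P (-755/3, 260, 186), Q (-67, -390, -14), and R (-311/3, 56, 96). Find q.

A normal to the plane is n = PQ × PR = (17700, -12980, 58528).
S lies in the plane iff n · PS = 0.
This gives (17700)q + (-395300) = 0, so q = 67/3.

67/3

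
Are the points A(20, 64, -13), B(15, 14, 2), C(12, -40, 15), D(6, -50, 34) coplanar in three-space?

No

A normal to the plane through A, B, C is n = AB × AC = (160, 20, 120).
The plane has equation n·P = 2920. For D: n·D = 4040.
4040 ≠ 2920, so D is off the plane.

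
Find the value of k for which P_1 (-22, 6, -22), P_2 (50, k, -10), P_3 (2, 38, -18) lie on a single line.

102

Direction P_1P_3 = (24, 32, 4). From the x-coordinate of P_2, the parameter along the line is τ = (50 − (-22))/24 = 3.
Then k = 6 + 3·(32) = 102.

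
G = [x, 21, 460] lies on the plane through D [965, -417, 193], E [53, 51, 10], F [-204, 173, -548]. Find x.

128

A normal to the plane is n = DE × DF = (-238818, -461865, 9012).
G lies in the plane iff n · DG = 0.
This gives (-238818)x + (30568704) = 0, so x = 128.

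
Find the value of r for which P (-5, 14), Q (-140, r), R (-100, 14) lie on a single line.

The three points are collinear iff det[PQ; PR] = 0.
This determinant is linear in r: (95)r + (-1330) = 0, so r = 14.

14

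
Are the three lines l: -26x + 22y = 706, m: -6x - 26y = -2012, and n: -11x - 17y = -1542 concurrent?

No

Lines aᵢx + bᵢy = cᵢ with pairwise distinct directions are concurrent exactly when det[aᵢ bᵢ cᵢ] = 0.
Here the determinant is 368.
Nonzero, so no common point exists.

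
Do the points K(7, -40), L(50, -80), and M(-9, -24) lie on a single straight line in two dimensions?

No

KL = (43, -40), KM = (-16, 16).
det[KL; KM] = (43)(16) − (-40)(-16) = 48.
The determinant is nonzero, so they are not collinear.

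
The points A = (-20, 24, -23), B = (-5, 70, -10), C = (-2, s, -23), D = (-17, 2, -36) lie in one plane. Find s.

Coplanarity ⇔ det[AB; AC; AD] = 0.
Expanding, this is linear in s: (-234)s + (11232) = 0.
So s = 48.

48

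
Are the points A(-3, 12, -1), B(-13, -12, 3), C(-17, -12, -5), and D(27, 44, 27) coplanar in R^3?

Yes

A normal to the plane through A, B, C is n = AB × AC = (192, -96, -96).
The plane has equation n·P = -1632. For D: n·D = -1632.
Equal, so D lies in the plane and all four are coplanar.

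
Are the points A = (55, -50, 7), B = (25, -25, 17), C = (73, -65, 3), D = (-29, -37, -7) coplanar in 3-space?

The four points are coplanar iff the 3×3 determinant with rows AB, AC, AD is zero.
Rows: (-30, 25, 10), (18, -15, -4), (-84, 13, -14).
Expanding along the first row: (-30)(262) − (25)(-588) + (10)(-1026) = -3420.
Nonzero ⇒ not coplanar.

No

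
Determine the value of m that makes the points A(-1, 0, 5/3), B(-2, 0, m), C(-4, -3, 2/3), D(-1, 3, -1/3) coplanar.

2/3

Normal to plane ACD: n = (9, -6, -9); plane equation n·P = -24.
Requiring n·B = -24: (-9)m + (-18) = -24.
So m = 2/3.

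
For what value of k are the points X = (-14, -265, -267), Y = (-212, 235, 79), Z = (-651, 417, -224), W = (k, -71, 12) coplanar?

Normal to plane XYZ: n = (-214472, -211888, 183464); plane equation n·P = 10168040.
Requiring n·W = 10168040: (-214472)k + (17245616) = 10168040.
So k = 33.

33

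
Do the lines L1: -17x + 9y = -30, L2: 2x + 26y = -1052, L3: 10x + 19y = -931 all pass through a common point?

No

Intersecting L1 and L2: solving the 2×2 system gives (x, y) = (-2172/115, -4486/115).
Substitute into L3: (10)(-2172/115) + (19)(-4486/115) = -106954/115.
But L3 requires -931 ≠ -106954/115, so the three lines have no common point.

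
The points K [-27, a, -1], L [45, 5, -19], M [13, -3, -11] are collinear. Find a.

-13

Collinearity requires KL × KM = 0; each component is linear in a.
The x-component gives (-8)a + (-104) = 0, so a = -13.
The remaining components then also vanish.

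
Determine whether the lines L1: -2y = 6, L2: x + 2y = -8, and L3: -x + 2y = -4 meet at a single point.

Intersecting L1 and L2: solving the 2×2 system gives (x, y) = (-2, -3).
Substitute into L3: (-1)(-2) + (2)(-3) = -4.
This equals -4, so (-2, -3) lies on all three lines and they are concurrent.

Yes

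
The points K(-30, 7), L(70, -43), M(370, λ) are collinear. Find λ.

-193

The three points are collinear iff det[KL; KM] = 0.
This determinant is linear in λ: (100)λ + (19300) = 0, so λ = -193.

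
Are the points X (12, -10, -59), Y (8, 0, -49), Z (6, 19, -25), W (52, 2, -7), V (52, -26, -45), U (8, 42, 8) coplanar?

Yes

The plane through X, Y, Z has normal n = XY × XZ = (50, 76, -56) and equation n·P = 3144.
Checking the remaining points: n·W = 3144, n·V = 3144, n·U = 3144.
All equal 3144, so all 6 points lie in one plane.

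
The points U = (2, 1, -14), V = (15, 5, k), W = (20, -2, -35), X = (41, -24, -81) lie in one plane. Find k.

The points are coplanar iff UV · (UW × UX) = 0.
Expanding, this is linear in k: (-333)k + (-7326) = 0.
So k = -22.

-22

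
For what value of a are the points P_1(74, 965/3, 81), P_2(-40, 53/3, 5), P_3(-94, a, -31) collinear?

Direction P_1P_2 = (-114, -304, -76). From the x-coordinate of P_3, the parameter along the line is τ = (-94 − 74)/(-114) = 28/19.
Then a = 965/3 + 28/19·(-304) = -379/3.

-379/3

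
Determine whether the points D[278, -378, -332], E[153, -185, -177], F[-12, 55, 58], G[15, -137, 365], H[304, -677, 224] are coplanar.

The plane through D, E, F has normal n = DE × DF = (8155, 3800, 1845) and equation n·P = 218150.
Checking the remaining points: n·G = 275150, n·H = 319800.
Since n·G = 275150 ≠ 218150, G is off the plane and the points are not all coplanar.

No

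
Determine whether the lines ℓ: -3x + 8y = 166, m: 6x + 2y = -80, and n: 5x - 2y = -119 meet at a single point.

No

Intersecting ℓ and m: solving the 2×2 system gives (x, y) = (-18, 14).
Substitute into n: (5)(-18) + (-2)(14) = -118.
But n requires -119 ≠ -118, so the three lines have no common point.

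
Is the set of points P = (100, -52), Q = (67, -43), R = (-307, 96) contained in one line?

No

PQ = (-33, 9), PR = (-407, 148).
Twice the signed area of △PQR is (-33)(148) − (9)(-407) = -1221.
The area is nonzero, so the three points are not collinear.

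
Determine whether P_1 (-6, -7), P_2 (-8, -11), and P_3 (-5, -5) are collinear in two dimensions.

P_1P_2 = (-2, -4), P_1P_3 = (1, 2).
det[P_1P_2; P_1P_3] = (-2)(2) − (-4)(1) = 0.
The determinant is zero, so the points are collinear.

Yes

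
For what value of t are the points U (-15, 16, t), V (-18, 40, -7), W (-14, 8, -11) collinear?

-10

Direction VW = (4, -32, -4). From the x-coordinate of U, the parameter along the line is τ = (-15 − (-18))/4 = 3/4.
Then t = (-7) + 3/4·(-4) = -10.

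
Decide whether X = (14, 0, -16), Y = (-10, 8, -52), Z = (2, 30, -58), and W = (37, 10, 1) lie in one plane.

No

With X as base: XY = (-24, 8, -36), XZ = (-12, 30, -42), XW = (23, 10, 17).
XZ × XW = (930, -762, -810).
XY · (XZ × XW) = 744.
Since 744 ≠ 0, the four points are not coplanar.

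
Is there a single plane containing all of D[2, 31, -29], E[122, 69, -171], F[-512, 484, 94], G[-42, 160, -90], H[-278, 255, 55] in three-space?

The plane through D, E, F has normal n = DE × DF = (69000, 58228, 73892) and equation n·P = -199800.
Checking the remaining points: n·G = -231800, n·H = -269800.
Since n·G = -231800 ≠ -199800, G is off the plane and the points are not all coplanar.

No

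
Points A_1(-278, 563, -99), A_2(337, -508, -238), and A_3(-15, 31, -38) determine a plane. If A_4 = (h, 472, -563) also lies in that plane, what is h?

Coplanarity requires A_1A_2 · (A_1A_3 × A_1A_4) = 0.
A_1A_2 = (615, -1071, -139), A_1A_3 = (263, -532, 61); the triple product is linear in h with coefficient -139279 and constant term -10863762.
Setting it to zero: h = -78.

-78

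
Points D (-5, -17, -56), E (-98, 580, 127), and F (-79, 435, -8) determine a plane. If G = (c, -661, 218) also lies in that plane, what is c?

114

The plane through D, E, F has equation −54060x − 9078y + 2142z = 304674.
Substituting G: (-54060)c + (6467514) = 304674, so c = 114.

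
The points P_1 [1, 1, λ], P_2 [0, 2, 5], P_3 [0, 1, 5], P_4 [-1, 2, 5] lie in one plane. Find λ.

5

Coplanarity ⇔ det[P_1P_2; P_1P_3; P_1P_4] = 0.
Expanding, this is linear in λ: (1)λ + (-5) = 0.
So λ = 5.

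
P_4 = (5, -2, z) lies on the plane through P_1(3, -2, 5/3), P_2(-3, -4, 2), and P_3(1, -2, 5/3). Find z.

5/3

Coplanarity requires P_1P_2 · (P_1P_3 × P_1P_4) = 0.
P_1P_2 = (-6, -2, 1/3), P_1P_3 = (-2, 0, 0); the triple product is linear in z with coefficient -4 and constant term 20/3.
Setting it to zero: z = 5/3.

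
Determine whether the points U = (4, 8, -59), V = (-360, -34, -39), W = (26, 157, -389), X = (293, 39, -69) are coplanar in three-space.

With U as base: UV = (-364, -42, 20), UW = (22, 149, -330), UX = (289, 31, -10).
UW × UX = (8740, -95150, -42379).
UV · (UW × UX) = -32640.
Since -32640 ≠ 0, the four points are not coplanar.

No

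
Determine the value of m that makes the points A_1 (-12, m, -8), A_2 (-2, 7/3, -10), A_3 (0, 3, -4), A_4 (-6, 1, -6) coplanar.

Coplanarity ⇔ det[A_1A_2; A_1A_3; A_1A_4] = 0.
Expanding, this is linear in m: (32)m + (32) = 0.
So m = -1.

-1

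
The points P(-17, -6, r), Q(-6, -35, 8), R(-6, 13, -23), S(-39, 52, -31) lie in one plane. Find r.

The points are coplanar iff PQ · (PR × PS) = 0.
Expanding, this is linear in r: (-1584)r + (-7920) = 0.
So r = -5.

-5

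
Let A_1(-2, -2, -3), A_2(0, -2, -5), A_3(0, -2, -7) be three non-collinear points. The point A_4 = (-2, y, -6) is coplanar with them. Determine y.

The plane through A_1, A_2, A_3 has equation 4y = -8.
Substituting A_4: (4)y + (0) = -8, so y = -2.

-2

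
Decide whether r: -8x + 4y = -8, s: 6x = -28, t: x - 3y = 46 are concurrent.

No

The three lines meet at one point iff the augmented coefficient matrix [aᵢ bᵢ cᵢ] has rank < 3, i.e. its determinant vanishes.
Here the determinant is -400.
Nonzero, so no common point exists.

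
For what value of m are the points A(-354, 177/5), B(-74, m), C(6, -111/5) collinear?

The three points are collinear iff det[AB; AC] = 0.
This determinant is linear in m: (-360)m + (-3384) = 0, so m = -47/5.

-47/5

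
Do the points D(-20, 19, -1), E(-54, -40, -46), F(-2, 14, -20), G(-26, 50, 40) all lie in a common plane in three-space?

Yes

With D as base: DE = (-34, -59, -45), DF = (18, -5, -19), DG = (-6, 31, 41).
DF × DG = (384, -624, 528).
DE · (DF × DG) = 0.
The scalar triple product vanishes, so the four points are coplanar.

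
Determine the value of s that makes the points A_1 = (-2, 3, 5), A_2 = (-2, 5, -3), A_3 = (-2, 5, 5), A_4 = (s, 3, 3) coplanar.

-2

Coplanarity ⇔ det[A_1A_2; A_1A_3; A_1A_4] = 0.
Expanding, this is linear in s: (16)s + (32) = 0.
So s = -2.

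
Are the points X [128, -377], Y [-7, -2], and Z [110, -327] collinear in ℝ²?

Yes

XY = (-135, 375), XZ = (-18, 50).
Twice the signed area of △XYZ is (-135)(50) − (375)(-18) = 0.
The triangle is degenerate (zero area), so the points are collinear.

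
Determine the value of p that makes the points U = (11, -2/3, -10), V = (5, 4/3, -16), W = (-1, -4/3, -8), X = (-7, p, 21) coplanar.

The points are coplanar iff UV · (UW × UX) = 0.
Expanding, this is linear in p: (84)p + (924) = 0.
So p = -11.

-11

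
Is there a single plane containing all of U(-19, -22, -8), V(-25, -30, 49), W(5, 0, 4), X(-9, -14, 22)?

No

The four points are coplanar iff the 3×3 determinant with rows UV, UW, UX is zero.
Rows: (-6, -8, 57), (24, 22, 12), (10, 8, 30).
Expanding along the first row: (-6)(564) − (-8)(600) + (57)(-28) = -180.
Nonzero ⇒ not coplanar.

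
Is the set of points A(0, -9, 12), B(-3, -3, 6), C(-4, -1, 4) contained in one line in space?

Yes

AB = (-3, 6, -6), AC = (-4, 8, -8).
AB × AC = (0, 0, 0).
The cross product vanishes, so the three points are collinear.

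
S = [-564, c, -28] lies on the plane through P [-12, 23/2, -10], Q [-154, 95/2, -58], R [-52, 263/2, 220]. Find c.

455/2

A normal to the plane is n = PQ × PR = (14040, 34580, -15600).
S lies in the plane iff n · PS = 0.
This gives (34580)c + (-7866950) = 0, so c = 455/2.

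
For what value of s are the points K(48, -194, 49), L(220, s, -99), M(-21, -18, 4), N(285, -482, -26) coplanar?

-274

Coplanarity ⇔ det[KL; KM; KN] = 0.
Expanding, this is linear in s: (-15840)s + (-4340160) = 0.
So s = -274.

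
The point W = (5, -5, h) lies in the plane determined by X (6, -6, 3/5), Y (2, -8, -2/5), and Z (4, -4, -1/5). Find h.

1/5

A normal to the plane is n = XY × XZ = (18/5, -6/5, -12).
W lies in the plane iff n · XW = 0.
This gives (-12)h + (12/5) = 0, so h = 1/5.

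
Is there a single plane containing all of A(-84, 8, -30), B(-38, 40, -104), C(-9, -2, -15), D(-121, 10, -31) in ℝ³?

Yes

With A as base: AB = (46, 32, -74), AC = (75, -10, 15), AD = (-37, 2, -1).
AC × AD = (-20, -480, -220).
AB · (AC × AD) = 0.
The scalar triple product vanishes, so the four points are coplanar.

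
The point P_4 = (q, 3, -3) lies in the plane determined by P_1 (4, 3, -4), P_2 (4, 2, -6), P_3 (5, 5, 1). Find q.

5

Coplanarity requires P_1P_2 · (P_1P_3 × P_1P_4) = 0.
P_1P_2 = (0, -1, -2), P_1P_3 = (1, 2, 5); the triple product is linear in q with coefficient -1 and constant term 5.
Setting it to zero: q = 5.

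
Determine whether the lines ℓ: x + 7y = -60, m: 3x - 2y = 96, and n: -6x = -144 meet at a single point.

Yes

The three lines meet at one point iff the augmented coefficient matrix [aᵢ bᵢ cᵢ] has rank < 3, i.e. its determinant vanishes.
Here the determinant is 0.
It vanishes, so the lines are concurrent at (24, -12).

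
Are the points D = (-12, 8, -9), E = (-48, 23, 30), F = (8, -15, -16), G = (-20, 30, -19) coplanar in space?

With D as base: DE = (-36, 15, 39), DF = (20, -23, -7), DG = (-8, 22, -10).
DF × DG = (384, 256, 256).
DE · (DF × DG) = 0.
The scalar triple product vanishes, so the four points are coplanar.

Yes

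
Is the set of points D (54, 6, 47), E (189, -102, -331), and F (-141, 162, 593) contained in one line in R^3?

Yes

DE = (135, -108, -378), DF = (-195, 156, 546).
DE × DF = (0, 0, 0).
The cross product vanishes, so the three points are collinear.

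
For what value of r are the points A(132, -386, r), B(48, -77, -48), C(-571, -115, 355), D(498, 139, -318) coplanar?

The points are coplanar iff AB · (AC × AD) = 0.
Expanding, this is linear in r: (116604)r + (16441164) = 0.
So r = -141.

-141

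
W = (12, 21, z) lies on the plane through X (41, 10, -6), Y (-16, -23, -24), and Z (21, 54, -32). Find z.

-25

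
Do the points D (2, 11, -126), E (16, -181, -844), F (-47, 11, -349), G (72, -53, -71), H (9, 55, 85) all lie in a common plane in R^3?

The plane through D, E, F has normal n = DE × DF = (42816, 38304, -9408) and equation n·P = 1692384.
Checking the remaining points: n·G = 1720608, n·H = 1692384.
Since n·G = 1720608 ≠ 1692384, G is off the plane and the points are not all coplanar.

No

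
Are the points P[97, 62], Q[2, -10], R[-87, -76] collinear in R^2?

No

PQ = (-95, -72), PR = (-184, -138).
Twice the signed area of △PQR is (-95)(-138) − (-72)(-184) = -138.
The area is nonzero, so the three points are not collinear.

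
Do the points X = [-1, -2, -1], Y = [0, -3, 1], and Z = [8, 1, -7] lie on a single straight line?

No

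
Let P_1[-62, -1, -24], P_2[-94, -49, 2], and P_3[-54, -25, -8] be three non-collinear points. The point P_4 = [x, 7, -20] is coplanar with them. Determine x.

Coplanarity requires P_1P_2 · (P_1P_3 × P_1P_4) = 0.
P_1P_2 = (-32, -48, 26), P_1P_3 = (8, -24, 16); the triple product is linear in x with coefficient -144 and constant term 1440.
Setting it to zero: x = 10.

10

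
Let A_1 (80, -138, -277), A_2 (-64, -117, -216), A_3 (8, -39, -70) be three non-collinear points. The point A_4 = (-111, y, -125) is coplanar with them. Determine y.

The plane through A_1, A_2, A_3 has equation −1692x + 25416y − 12744z = -112680.
Substituting A_4: (25416)y + (1780812) = -112680, so y = -149/2.

-149/2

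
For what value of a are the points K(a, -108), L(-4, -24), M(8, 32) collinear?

-22

Collinearity: (K − L) must be parallel to (M − L) = (12, 56).
Cross-multiplying the components: (a − (-4))·(56) = (-84)·(12).
Solving gives a = -22.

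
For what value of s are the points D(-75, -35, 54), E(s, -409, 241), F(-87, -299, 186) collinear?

-92

Collinearity requires DE × DF = 0; each component is linear in s.
The y-component gives (-132)s + (-12144) = 0, so s = -92.
The remaining components then also vanish.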